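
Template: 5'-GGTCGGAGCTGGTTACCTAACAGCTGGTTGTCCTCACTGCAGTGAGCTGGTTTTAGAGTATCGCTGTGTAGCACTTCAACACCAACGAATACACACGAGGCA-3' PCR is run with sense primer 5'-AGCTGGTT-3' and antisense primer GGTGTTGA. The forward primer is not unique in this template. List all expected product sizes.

77 bp, 62 bp, 39 bp

The forward primer AGCTGGTT matches the top strand at positions 7–14, 22–29, 45–52.
The reverse primer's reverse complement is TCAACACC, matching at positions 76–83.
Each forward site pairs with the reverse site to give a product ending at position 83: sizes 77, 62, 39 bp.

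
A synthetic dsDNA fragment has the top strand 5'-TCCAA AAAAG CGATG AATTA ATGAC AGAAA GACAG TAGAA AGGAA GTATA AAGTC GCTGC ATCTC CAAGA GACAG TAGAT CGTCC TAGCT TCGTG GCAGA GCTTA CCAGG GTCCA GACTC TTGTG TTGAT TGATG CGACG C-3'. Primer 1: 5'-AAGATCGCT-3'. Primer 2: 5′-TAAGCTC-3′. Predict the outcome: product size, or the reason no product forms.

No product — primer 1 has no binding site in the template.

Primer 1 (AAGATCGCT) does not match the top strand, and its reverse complement AGCGATCTT does not match either.
With no annealing site for primer 1, no amplification occurs.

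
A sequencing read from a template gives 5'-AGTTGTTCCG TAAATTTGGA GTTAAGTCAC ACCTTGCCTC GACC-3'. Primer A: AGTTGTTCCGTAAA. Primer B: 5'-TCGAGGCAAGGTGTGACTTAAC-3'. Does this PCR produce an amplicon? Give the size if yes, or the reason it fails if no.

Primer A (AGTTGTTCCGTAAA) matches the top strand at positions 1–14; it acts as a forward primer.
Primer B's reverse complement is GTTAAGTCACACCTTGCCTCGA, matching the top strand at positions 21–42; it acts as a reverse primer.
The 3' ends face each other across positions 1–42, giving a 42 bp product.

Yes — a 42 bp product.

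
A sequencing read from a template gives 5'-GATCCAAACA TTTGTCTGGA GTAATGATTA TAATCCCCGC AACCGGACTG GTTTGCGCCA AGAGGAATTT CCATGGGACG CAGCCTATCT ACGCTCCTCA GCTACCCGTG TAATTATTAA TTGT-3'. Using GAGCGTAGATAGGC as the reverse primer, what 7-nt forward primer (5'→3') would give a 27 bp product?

5'-TCCATGG-3'

The reverse primer's reverse complement GCCTATCTACGCTC matches the template at positions 83–96, so the product ends at position 96.
A 27 bp product then starts at position 96 − 27 + 1 = 70.
The forward primer is identical to the top strand there: TCCATGG.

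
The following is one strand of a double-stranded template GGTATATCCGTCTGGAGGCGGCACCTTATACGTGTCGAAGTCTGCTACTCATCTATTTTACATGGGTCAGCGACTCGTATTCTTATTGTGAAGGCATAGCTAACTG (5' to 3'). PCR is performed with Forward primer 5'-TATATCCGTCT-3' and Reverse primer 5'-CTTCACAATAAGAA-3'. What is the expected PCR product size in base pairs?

91 bp

Forward primer TATATCCGTCT is found on the top strand at positions 3–13.
Taking the reverse complement of CTTCACAATAAGAA gives TTCTTATTGTGAAG, found at positions 80–93 on the template; the primer anneals here to the top strand with its 3' end pointing upstream.
Amplicon spans positions 3–93: 91 bp.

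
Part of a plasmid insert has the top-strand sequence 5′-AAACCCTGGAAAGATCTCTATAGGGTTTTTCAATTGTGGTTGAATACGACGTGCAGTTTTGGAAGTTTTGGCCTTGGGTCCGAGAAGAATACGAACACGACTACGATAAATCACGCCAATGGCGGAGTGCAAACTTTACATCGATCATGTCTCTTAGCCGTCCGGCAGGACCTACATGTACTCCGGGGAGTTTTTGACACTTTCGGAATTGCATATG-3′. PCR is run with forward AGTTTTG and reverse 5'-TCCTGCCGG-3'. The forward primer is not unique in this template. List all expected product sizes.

The forward primer AGTTTTG matches the top strand at positions 55–61, 64–70.
The reverse primer's reverse complement is CCGGCAGGA, matching at positions 162–170.
Each forward site pairs with the reverse site to give a product ending at position 170: sizes 116, 107 bp.

116 bp, 107 bp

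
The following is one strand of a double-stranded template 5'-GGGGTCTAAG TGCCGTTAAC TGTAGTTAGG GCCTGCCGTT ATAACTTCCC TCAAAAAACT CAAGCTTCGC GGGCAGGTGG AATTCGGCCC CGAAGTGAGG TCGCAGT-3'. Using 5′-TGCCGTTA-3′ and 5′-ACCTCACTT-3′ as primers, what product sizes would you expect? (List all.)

The forward primer TGCCGTTA matches the top strand at positions 11–18, 34–41.
The reverse primer's reverse complement is AAGTGAGGT, matching at positions 93–101.
Each forward site pairs with the reverse site to give a product ending at position 101: sizes 91, 68 bp.

91 bp, 68 bp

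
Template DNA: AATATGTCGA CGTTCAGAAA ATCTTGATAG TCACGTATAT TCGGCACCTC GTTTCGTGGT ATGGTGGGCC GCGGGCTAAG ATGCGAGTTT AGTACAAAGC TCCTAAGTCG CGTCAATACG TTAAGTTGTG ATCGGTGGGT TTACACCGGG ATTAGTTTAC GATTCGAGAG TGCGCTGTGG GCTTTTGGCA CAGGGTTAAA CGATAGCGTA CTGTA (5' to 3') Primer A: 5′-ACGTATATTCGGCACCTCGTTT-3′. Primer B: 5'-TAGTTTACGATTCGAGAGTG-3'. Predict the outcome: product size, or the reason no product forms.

No product — both primers anneal to the same strand and extend in the same direction.

Primer A (ACGTATATTCGGCACCTCGTTT) matches the top strand at positions 33–54 (3' end points downstream).
Primer B (TAGTTTACGATTCGAGAGTG) also matches the top strand directly, at positions 153–172 — its reverse complement CACTCTCGAATCGTAAACTA is not present.
Both primers anneal to the bottom strand with 3' ends pointing the same way, so neither can prime synthesis back toward the other.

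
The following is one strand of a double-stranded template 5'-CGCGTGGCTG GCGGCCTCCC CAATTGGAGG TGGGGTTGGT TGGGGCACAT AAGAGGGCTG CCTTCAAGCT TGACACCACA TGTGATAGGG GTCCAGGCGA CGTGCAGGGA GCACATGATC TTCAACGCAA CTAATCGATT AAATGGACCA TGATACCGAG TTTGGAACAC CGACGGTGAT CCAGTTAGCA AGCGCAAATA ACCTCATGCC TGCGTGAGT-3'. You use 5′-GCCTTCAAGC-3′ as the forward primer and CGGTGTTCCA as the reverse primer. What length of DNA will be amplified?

113 bp

The forward primer matches the template at positions 60–69.
Taking the reverse complement of CGGTGTTCCA gives TGGAACACCG, found at positions 163–172 on the template; the primer anneals here to the top strand with its 3' end pointing upstream.
Amplicon spans positions 60–172: 113 bp.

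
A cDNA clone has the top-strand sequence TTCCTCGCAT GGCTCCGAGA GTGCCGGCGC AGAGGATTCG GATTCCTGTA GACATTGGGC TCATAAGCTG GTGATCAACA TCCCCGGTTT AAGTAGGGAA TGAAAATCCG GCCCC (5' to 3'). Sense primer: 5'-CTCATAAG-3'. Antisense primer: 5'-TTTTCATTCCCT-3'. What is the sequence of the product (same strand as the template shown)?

Forward primer CTCATAAG is found on the top strand at positions 60–67.
The reverse primer's reverse complement is AGGGAATGAAAA, which matches the template at positions 95–106.
The product is the template from position 60 through 106 (47 bp).

5'-CTCATAAGCTGGTGATCAACATCCCCGGTTTAAGTAGGGAATGAAAA-3'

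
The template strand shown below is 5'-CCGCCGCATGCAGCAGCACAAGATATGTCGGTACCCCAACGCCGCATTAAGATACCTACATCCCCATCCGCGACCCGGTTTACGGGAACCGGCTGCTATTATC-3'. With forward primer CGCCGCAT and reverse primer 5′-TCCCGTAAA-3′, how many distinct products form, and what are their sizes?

The forward primer CGCCGCAT matches the top strand at positions 2–9, 40–47.
The reverse primer's reverse complement is TTTACGGGA, matching at positions 79–87.
Each forward site pairs with the reverse site to give a product ending at position 87: sizes 86, 48 bp.

Two products: 86 bp, 48 bp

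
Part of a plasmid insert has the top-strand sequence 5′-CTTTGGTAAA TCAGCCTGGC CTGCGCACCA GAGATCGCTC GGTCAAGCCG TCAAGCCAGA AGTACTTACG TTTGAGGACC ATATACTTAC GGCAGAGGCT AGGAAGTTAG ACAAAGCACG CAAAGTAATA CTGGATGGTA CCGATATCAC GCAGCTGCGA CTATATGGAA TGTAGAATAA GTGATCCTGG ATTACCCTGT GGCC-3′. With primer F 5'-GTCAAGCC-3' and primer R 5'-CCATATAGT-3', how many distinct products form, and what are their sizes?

Two products: 127 bp, 119 bp

The forward primer GTCAAGCC matches the top strand at positions 42–49, 50–57.
The reverse primer's reverse complement is ACTATATGG, matching at positions 160–168.
Each forward site pairs with the reverse site to give a product ending at position 168: sizes 127, 119 bp.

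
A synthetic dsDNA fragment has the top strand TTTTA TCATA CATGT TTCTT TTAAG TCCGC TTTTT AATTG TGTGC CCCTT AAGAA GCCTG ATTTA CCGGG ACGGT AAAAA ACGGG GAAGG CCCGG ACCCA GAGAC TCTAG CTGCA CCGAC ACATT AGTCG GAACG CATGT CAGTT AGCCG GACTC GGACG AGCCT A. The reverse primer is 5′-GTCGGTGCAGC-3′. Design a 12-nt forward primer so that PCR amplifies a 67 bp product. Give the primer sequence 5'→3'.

5'-AAGCCTGATTTA-3'

The reverse primer's reverse complement GCTGCACCGAC matches the template at positions 110–120, so the product ends at position 120.
A 67 bp product then starts at position 120 − 67 + 1 = 54.
The forward primer is identical to the top strand there: AAGCCTGATTTA.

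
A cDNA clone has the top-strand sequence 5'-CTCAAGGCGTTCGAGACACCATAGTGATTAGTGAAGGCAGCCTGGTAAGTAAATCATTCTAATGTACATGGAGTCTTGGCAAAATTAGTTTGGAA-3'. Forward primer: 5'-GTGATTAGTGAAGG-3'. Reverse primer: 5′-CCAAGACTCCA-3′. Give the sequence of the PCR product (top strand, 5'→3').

5'-GTGATTAGTGAAGGCAGCCTGGTAAGTAAATCATTCTAATGTACATGGAGTCTTGG-3'

Scanning the template, GTGATTAGTGAAGG occurs at positions 24–37; this primer anneals to the bottom strand there with its 3' end pointing downstream.
Reverse complement of the reverse primer: TGGAGTCTTGG. This occurs on the top strand at positions 69–79.
The product is the template from position 24 through 79 (56 bp).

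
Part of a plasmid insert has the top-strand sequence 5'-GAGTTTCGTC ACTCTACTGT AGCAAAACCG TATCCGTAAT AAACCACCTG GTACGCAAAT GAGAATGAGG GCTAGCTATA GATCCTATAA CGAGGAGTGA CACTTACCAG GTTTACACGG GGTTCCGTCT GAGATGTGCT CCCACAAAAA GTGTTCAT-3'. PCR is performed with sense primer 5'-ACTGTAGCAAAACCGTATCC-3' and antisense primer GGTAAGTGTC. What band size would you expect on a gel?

The forward primer matches the template at positions 16–35.
Reverse complement of the reverse primer: GACACTTACC. This occurs on the top strand at positions 99–108.
Amplicon spans positions 16–108: 93 bp.

93 bp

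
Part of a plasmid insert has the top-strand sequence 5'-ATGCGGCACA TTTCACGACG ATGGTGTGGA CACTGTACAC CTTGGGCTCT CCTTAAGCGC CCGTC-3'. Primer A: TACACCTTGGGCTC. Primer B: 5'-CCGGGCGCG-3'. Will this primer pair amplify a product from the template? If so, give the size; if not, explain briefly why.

No product — primer B has no binding site in the template.

Primer B (CCGGGCGCG) does not match the top strand, and its reverse complement CGCGCCCGG does not match either.
With no annealing site for primer B, no amplification occurs.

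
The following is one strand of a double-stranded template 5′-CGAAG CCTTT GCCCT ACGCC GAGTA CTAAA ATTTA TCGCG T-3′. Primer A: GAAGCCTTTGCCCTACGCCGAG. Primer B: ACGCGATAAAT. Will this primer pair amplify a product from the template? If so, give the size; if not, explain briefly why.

Primer A (GAAGCCTTTGCCCTACGCCGAG) matches the top strand at positions 2–23; it acts as a forward primer.
Primer B's reverse complement is ATTTATCGCGT, matching the top strand at positions 31–41; it acts as a reverse primer.
The 3' ends face each other across positions 2–41, giving a 40 bp product.

Yes — a 40 bp product.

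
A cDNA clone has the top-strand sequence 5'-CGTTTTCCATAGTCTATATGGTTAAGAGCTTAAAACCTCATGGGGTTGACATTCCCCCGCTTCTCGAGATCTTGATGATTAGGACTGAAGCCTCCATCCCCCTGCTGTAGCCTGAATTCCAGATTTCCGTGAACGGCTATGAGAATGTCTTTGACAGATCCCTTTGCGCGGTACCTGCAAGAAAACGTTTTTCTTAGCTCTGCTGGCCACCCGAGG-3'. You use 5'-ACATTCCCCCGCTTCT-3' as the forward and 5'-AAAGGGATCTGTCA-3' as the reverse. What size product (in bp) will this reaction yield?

Scanning the template, ACATTCCCCCGCTTCT occurs at positions 49–64; this primer anneals to the bottom strand there with its 3' end pointing downstream.
The reverse primer's reverse complement is TGACAGATCCCTTT, which matches the template at positions 152–165.
Amplicon spans positions 49–165: 117 bp.

117 bp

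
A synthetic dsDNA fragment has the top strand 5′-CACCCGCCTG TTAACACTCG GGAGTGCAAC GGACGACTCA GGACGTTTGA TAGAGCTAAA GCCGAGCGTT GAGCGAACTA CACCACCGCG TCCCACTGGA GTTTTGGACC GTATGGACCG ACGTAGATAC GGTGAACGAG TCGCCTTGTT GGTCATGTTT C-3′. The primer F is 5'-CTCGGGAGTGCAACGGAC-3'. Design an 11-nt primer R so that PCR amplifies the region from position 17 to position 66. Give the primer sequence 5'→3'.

The product's 3' end on the top strand is position 66.
The reverse primer anneals to the top strand over positions 56–66, i.e. to CTAAAGCCGAG.
Its sequence written 5'→3' is the reverse complement: CTCGGCTTTAG.

5'-CTCGGCTTTAG-3'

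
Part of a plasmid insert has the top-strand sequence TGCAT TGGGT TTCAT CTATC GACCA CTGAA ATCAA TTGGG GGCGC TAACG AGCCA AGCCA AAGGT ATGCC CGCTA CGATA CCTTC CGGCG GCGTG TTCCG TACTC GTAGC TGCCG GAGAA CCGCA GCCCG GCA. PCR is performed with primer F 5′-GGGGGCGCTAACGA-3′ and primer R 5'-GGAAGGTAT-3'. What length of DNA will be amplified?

Scanning the template, GGGGGCGCTAACGA occurs at positions 38–51; this primer anneals to the bottom strand there with its 3' end pointing downstream.
Reverse complement of the reverse primer: ATACCTTCC. This occurs on the top strand at positions 78–86.
The product runs from position 38 to position 86, so its length is 86 − 38 + 1 = 49 bp.

49 bp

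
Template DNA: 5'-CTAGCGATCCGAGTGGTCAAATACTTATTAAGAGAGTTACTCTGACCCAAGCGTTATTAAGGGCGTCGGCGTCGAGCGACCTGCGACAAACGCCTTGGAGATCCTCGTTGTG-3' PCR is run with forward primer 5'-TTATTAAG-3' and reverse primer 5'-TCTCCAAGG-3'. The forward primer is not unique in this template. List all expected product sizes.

77 bp, 48 bp

The forward primer TTATTAAG matches the top strand at positions 25–32, 54–61.
The reverse primer's reverse complement is CCTTGGAGA, matching at positions 93–101.
Each forward site pairs with the reverse site to give a product ending at position 101: sizes 77, 48 bp.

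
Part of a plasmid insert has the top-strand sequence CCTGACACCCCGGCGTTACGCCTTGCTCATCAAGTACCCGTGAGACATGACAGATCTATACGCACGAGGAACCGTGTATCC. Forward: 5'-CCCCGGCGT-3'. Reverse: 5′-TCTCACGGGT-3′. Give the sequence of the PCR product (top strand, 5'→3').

Forward primer CCCCGGCGT is found on the top strand at positions 8–16.
Reverse complement of the reverse primer: ACCCGTGAGA. This occurs on the top strand at positions 36–45.
The product is the template from position 8 through 45 (38 bp).

5'-CCCCGGCGTTACGCCTTGCTCATCAAGTACCCGTGAGA-3'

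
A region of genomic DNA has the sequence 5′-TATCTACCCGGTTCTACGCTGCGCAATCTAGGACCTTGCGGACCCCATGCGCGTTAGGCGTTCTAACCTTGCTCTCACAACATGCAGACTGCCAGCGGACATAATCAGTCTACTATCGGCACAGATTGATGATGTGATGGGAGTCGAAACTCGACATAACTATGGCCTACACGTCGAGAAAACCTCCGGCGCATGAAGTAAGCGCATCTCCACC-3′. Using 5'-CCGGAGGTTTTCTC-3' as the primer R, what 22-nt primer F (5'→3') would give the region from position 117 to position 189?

5'-CGGCACAGATTGATGATGTGAT-3'

The reverse primer's reverse complement GAGAAAACCTCCGG matches the template at positions 176–189; the product starts at position 117.
The forward primer is identical to the top strand over positions 117–138: CGGCACAGATTGATGATGTGAT.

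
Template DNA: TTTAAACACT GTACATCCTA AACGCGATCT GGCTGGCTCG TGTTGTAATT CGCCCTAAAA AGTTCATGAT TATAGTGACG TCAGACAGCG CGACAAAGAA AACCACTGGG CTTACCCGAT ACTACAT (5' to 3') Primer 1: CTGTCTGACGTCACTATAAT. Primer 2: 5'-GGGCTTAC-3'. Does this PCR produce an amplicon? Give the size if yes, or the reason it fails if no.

Primer 1 (CTGTCTGACGTCACTATAAT) has reverse complement ATTATAGTGACGTCAGACAG, which matches the top strand at positions 69–88; primer 1 anneals to the top strand there with its 3' end pointing upstream toward position 69.
Primer 2 (GGGCTTAC) matches the top strand directly at positions 108–115; it anneals to the bottom strand with its 3' end pointing downstream toward position 115.
The 3' ends diverge (primer 1 extends toward position 1, primer 2 toward position 127), so the primers never converge on a shared product.

No product — the primers' 3' ends point away from each other.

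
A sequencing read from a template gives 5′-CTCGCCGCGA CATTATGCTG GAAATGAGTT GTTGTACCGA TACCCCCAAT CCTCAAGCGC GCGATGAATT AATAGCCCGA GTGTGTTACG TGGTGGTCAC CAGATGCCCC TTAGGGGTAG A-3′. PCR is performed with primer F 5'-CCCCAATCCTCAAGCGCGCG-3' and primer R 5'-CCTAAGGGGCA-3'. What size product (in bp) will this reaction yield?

Forward primer CCCCAATCCTCAAGCGCGCG is found on the top strand at positions 44–63.
Taking the reverse complement of CCTAAGGGGCA gives TGCCCCTTAGG, found at positions 105–115 on the template; the primer anneals here to the top strand with its 3' end pointing upstream.
Amplicon spans positions 44–115: 72 bp.

72 bp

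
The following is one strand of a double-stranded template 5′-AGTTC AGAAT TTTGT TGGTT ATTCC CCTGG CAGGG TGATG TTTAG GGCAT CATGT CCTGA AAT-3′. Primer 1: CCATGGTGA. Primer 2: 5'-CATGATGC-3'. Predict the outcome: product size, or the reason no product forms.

No product — primer 1 has no binding site in the template.

Primer 1 (CCATGGTGA) does not match the top strand, and its reverse complement TCACCATGG does not match either.
With no annealing site for primer 1, no amplification occurs.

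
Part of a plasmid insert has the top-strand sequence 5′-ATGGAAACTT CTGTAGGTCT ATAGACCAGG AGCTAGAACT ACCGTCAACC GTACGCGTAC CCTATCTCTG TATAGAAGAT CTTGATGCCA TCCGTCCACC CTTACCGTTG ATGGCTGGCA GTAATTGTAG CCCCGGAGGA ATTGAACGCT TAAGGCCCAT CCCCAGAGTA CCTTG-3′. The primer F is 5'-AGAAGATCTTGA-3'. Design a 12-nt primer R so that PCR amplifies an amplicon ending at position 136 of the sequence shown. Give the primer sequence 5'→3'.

5'-CCGGGGCTACAA-3'

The forward primer binds at positions 74–85; the product's 3' end on the top strand is position 136.
The reverse primer anneals to the top strand over positions 125–136, i.e. to TTGTAGCCCCGG.
Its sequence written 5'→3' is the reverse complement: CCGGGGCTACAA.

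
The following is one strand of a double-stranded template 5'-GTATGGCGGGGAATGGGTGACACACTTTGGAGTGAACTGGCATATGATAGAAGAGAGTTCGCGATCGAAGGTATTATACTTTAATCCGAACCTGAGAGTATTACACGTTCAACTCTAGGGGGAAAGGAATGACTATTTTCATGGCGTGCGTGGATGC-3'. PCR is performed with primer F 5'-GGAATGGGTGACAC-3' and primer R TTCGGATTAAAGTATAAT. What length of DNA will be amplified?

81 bp

The forward primer matches the template at positions 10–23.
The reverse primer's reverse complement is ATTATACTTTAATCCGAA, which matches the template at positions 73–90.
Product length = (reverse-primer end) − (forward-primer start) + 1 = 90 − 10 + 1 = 81 bp.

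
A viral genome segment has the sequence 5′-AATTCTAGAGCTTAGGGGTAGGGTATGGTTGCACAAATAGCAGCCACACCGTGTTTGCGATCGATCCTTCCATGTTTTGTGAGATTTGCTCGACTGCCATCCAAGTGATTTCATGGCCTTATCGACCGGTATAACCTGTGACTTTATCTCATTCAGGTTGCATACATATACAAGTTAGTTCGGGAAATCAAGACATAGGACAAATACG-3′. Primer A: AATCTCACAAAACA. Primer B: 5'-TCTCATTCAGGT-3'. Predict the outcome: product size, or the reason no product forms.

No product — the primers' 3' ends point away from each other.

Primer A (AATCTCACAAAACA) has reverse complement TGTTTTGTGAGATT, which matches the top strand at positions 73–86; primer A anneals to the top strand there with its 3' end pointing upstream toward position 73.
Primer B (TCTCATTCAGGT) matches the top strand directly at positions 147–158; it anneals to the bottom strand with its 3' end pointing downstream toward position 158.
The 3' ends diverge (primer A extends toward position 1, primer B toward position 208), so the primers never converge on a shared product.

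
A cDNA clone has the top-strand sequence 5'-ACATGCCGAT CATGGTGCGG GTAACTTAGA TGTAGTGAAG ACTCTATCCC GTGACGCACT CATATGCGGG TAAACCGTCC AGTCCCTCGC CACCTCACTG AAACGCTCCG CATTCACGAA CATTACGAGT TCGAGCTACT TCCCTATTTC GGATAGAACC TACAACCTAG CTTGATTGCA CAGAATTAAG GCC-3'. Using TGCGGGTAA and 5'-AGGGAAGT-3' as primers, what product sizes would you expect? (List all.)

130 bp, 81 bp

The forward primer TGCGGGTAA matches the top strand at positions 16–24, 65–73.
The reverse primer's reverse complement is ACTTCCCT, matching at positions 138–145.
Each forward site pairs with the reverse site to give a product ending at position 145: sizes 130, 81 bp.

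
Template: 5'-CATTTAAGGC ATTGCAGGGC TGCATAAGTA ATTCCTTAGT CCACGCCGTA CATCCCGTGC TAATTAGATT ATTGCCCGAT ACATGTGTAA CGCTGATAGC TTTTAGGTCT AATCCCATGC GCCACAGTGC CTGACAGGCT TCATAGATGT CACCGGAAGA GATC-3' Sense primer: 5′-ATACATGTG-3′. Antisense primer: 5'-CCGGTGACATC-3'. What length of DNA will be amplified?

78 bp

The forward primer matches the template at positions 79–87.
Taking the reverse complement of CCGGTGACATC gives GATGTCACCGG, found at positions 146–156 on the template; the primer anneals here to the top strand with its 3' end pointing upstream.
Amplicon spans positions 79–156: 78 bp.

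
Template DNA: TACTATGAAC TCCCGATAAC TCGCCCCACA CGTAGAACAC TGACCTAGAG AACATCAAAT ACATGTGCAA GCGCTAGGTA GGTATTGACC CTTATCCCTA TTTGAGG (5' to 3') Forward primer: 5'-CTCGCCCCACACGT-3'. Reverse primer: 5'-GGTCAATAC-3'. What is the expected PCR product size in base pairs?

71 bp

Forward primer CTCGCCCCACACGT is found on the top strand at positions 20–33.
Taking the reverse complement of GGTCAATAC gives GTATTGACC, found at positions 82–90 on the template; the primer anneals here to the top strand with its 3' end pointing upstream.
Amplicon spans positions 20–90: 71 bp.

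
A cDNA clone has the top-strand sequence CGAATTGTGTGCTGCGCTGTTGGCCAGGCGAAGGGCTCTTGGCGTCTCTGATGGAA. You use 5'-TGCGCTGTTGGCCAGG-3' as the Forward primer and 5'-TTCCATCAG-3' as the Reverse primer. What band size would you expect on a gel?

The forward primer matches the template at positions 13–28.
Reverse complement of the reverse primer: CTGATGGAA. This occurs on the top strand at positions 48–56.
Product length = (reverse-primer end) − (forward-primer start) + 1 = 56 − 13 + 1 = 44 bp.

44 bp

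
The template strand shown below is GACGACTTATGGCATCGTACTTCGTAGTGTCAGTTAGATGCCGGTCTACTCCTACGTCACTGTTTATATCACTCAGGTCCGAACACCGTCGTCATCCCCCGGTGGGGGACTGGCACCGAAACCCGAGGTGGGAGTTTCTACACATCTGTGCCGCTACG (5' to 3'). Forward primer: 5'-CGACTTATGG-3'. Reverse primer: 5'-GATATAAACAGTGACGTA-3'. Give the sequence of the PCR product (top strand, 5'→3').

5'-CGACTTATGGCATCGTACTTCGTAGTGTCAGTTAGATGCCGGTCTACTCCTACGTCACTGTTTATATC-3'

Forward primer CGACTTATGG is found on the top strand at positions 3–12.
Taking the reverse complement of GATATAAACAGTGACGTA gives TACGTCACTGTTTATATC, found at positions 53–70 on the template; the primer anneals here to the top strand with its 3' end pointing upstream.
The product is the template from position 3 through 70 (68 bp).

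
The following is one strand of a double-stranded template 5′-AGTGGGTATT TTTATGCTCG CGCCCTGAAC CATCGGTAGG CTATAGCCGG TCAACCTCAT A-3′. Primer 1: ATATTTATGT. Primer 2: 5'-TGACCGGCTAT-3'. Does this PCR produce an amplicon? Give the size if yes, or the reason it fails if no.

No product — primer 1 has no binding site in the template.

Primer 1 (ATATTTATGT) does not match the top strand, and its reverse complement ACATAAATAT does not match either.
With no annealing site for primer 1, no amplification occurs.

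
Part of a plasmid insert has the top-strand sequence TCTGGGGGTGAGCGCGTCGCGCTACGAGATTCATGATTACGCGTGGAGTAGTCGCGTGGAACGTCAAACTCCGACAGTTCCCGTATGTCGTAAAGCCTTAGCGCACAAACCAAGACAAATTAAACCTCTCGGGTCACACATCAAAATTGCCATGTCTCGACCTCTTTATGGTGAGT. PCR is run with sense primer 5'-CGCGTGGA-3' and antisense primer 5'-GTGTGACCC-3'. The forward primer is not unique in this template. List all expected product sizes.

100 bp, 87 bp

The forward primer CGCGTGGA matches the top strand at positions 40–47, 53–60.
The reverse primer's reverse complement is GGGTCACAC, matching at positions 131–139.
Each forward site pairs with the reverse site to give a product ending at position 139: sizes 100, 87 bp.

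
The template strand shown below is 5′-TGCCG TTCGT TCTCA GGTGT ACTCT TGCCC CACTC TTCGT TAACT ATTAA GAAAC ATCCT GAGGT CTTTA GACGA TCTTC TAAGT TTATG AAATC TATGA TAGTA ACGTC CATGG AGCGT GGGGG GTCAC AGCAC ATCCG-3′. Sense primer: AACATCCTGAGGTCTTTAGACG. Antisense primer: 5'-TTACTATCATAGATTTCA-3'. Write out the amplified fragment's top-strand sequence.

Forward primer AACATCCTGAGGTCTTTAGACG is found on the top strand at positions 53–74.
Taking the reverse complement of TTACTATCATAGATTTCA gives TGAAATCTATGATAGTAA, found at positions 89–106 on the template; the primer anneals here to the top strand with its 3' end pointing upstream.
The product is the template from position 53 through 106 (54 bp).

5'-AACATCCTGAGGTCTTTAGACGATCTTCTAAGTTTATGAAATCTATGATAGTAA-3'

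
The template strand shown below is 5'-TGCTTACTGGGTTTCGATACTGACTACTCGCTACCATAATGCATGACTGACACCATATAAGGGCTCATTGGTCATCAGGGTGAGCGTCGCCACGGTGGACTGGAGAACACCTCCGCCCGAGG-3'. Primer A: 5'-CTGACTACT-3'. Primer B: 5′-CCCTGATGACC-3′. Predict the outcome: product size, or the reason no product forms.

Yes — a 61 bp product.

Primer A (CTGACTACT) matches the top strand at positions 20–28; it acts as a forward primer.
Primer B's reverse complement is GGTCATCAGGG, matching the top strand at positions 70–80; it acts as a reverse primer.
The 3' ends face each other across positions 20–80, giving a 61 bp product.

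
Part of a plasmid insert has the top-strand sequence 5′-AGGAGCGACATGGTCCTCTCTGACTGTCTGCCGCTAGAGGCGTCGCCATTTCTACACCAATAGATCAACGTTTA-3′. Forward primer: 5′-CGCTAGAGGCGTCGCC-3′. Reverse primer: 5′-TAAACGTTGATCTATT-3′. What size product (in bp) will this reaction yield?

43 bp

Scanning the template, CGCTAGAGGCGTCGCC occurs at positions 32–47; this primer anneals to the bottom strand there with its 3' end pointing downstream.
Reverse complement of the reverse primer: AATAGATCAACGTTTA. This occurs on the top strand at positions 59–74.
Amplicon spans positions 32–74: 43 bp.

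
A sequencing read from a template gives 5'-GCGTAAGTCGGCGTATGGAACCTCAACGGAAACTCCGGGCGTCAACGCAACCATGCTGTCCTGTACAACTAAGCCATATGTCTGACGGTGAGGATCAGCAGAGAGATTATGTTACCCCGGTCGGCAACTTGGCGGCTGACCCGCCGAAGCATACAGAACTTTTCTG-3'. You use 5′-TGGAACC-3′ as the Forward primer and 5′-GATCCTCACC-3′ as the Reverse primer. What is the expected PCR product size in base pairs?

Forward primer TGGAACC is found on the top strand at positions 16–22.
The reverse primer's reverse complement is GGTGAGGATC, which matches the template at positions 87–96.
Product length = (reverse-primer end) − (forward-primer start) + 1 = 96 − 16 + 1 = 81 bp.

81 bp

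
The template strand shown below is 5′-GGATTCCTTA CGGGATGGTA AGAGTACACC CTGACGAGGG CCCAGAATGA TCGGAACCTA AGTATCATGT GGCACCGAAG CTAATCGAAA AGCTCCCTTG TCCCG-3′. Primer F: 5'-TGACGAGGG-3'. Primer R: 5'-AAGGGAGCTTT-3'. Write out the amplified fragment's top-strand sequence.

5'-TGACGAGGGCCCAGAATGATCGGAACCTAAGTATCATGTGGCACCGAAGCTAATCGAAAAGCTCCCTT-3'

Scanning the template, TGACGAGGG occurs at positions 32–40; this primer anneals to the bottom strand there with its 3' end pointing downstream.
Reverse complement of the reverse primer: AAAGCTCCCTT. This occurs on the top strand at positions 89–99.
The product is the template from position 32 through 99 (68 bp).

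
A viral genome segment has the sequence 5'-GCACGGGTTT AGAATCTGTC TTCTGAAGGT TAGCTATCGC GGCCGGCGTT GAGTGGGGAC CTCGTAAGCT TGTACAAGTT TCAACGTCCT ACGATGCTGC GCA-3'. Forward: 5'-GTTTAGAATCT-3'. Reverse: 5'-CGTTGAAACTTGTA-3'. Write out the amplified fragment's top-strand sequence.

Forward primer GTTTAGAATCT is found on the top strand at positions 7–17.
The reverse primer's reverse complement is TACAAGTTTCAACG, which matches the template at positions 73–86.
The product is the template from position 7 through 86 (80 bp).

5'-GTTTAGAATCTGTCTTCTGAAGGTTAGCTATCGCGGCCGGCGTTGAGTGGGGACCTCGTAAGCTTGTACAAGTTTCAACG-3'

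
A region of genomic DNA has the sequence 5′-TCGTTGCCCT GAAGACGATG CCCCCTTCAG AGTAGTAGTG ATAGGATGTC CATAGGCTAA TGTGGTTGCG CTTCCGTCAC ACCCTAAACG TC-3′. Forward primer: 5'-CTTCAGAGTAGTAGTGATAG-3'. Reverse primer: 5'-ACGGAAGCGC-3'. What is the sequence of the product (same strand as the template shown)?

5'-CTTCAGAGTAGTAGTGATAGGATGTCCATAGGCTAATGTGGTTGCGCTTCCGT-3'

The forward primer matches the template at positions 25–44.
Reverse complement of the reverse primer: GCGCTTCCGT. This occurs on the top strand at positions 68–77.
The product is the template from position 25 through 77 (53 bp).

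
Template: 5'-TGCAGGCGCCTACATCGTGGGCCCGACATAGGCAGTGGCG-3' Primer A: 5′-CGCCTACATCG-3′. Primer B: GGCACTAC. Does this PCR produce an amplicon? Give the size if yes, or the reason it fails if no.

Primer B (GGCACTAC) does not match the top strand, and its reverse complement GTAGTGCC does not match either.
With no annealing site for primer B, no amplification occurs.

No product — primer B has no binding site in the template.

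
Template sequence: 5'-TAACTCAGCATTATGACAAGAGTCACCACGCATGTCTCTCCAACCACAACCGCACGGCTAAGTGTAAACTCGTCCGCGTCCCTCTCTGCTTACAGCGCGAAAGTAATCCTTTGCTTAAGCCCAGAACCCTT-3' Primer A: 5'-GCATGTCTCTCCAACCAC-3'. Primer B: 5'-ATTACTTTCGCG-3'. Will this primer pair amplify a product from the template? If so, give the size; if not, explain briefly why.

Yes — a 78 bp product.

Primer A (GCATGTCTCTCCAACCAC) matches the top strand at positions 30–47; it acts as a forward primer.
Primer B's reverse complement is CGCGAAAGTAAT, matching the top strand at positions 96–107; it acts as a reverse primer.
The 3' ends face each other across positions 30–107, giving a 78 bp product.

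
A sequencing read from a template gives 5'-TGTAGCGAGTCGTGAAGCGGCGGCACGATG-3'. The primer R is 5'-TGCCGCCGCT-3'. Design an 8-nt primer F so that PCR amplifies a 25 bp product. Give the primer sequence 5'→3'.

The reverse primer's reverse complement AGCGGCGGCA matches the template at positions 16–25, so the product ends at position 25.
A 25 bp product then starts at position 25 − 25 + 1 = 1.
The forward primer is identical to the top strand there: TGTAGCGA.

5'-TGTAGCGA-3'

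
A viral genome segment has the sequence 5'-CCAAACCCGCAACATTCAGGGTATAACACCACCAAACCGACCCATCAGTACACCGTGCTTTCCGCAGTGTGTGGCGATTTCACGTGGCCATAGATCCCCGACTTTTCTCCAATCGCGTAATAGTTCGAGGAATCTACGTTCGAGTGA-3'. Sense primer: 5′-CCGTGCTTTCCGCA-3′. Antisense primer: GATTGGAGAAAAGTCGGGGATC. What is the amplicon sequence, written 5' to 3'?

5'-CCGTGCTTTCCGCAGTGTGTGGCGATTTCACGTGGCCATAGATCCCCGACTTTTCTCCAATC-3'

The forward primer matches the template at positions 53–66.
Taking the reverse complement of GATTGGAGAAAAGTCGGGGATC gives GATCCCCGACTTTTCTCCAATC, found at positions 93–114 on the template; the primer anneals here to the top strand with its 3' end pointing upstream.
The product is the template from position 53 through 114 (62 bp).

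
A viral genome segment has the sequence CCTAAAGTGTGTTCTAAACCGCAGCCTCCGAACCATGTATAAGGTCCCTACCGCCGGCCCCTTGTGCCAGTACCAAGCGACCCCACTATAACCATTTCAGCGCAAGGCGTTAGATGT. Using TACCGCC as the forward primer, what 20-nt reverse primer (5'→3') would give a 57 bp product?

5'-TTGCGCTGAAATGGTTATAG-3'

The forward primer binds at positions 49–55, so a 57 bp product ends at position 49 + 57 − 1 = 105.
The reverse primer anneals to the top strand over positions 86–105, i.e. to CTATAACCATTTCAGCGCAA.
Its sequence written 5'→3' is the reverse complement: TTGCGCTGAAATGGTTATAG.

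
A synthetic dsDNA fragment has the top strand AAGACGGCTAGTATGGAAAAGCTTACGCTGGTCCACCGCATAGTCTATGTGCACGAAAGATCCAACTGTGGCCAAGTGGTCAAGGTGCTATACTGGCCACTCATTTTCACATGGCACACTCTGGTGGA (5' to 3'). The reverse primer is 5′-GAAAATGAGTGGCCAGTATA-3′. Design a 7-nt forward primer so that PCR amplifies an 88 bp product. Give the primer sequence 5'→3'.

5'-GCTTACG-3'

The reverse primer's reverse complement TATACTGGCCACTCATTTTC matches the template at positions 89–108, so the product ends at position 108.
An 88 bp product then starts at position 108 − 88 + 1 = 21.
The forward primer is identical to the top strand there: GCTTACG.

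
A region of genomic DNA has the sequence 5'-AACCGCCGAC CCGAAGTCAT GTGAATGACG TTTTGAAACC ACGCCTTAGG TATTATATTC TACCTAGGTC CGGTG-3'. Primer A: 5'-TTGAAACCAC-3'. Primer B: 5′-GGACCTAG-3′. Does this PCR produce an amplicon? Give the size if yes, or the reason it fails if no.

Primer A (TTGAAACCAC) matches the top strand at positions 33–42; it acts as a forward primer.
Primer B's reverse complement is CTAGGTCC, matching the top strand at positions 64–71; it acts as a reverse primer.
The 3' ends face each other across positions 33–71, giving a 39 bp product.

Yes — a 39 bp product.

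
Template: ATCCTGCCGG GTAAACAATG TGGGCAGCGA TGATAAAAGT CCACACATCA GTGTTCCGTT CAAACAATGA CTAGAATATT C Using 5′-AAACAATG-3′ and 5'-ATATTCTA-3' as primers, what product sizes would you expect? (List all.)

The forward primer AAACAATG matches the top strand at positions 13–20, 62–69.
The reverse primer's reverse complement is TAGAATAT, matching at positions 72–79.
Each forward site pairs with the reverse site to give a product ending at position 79: sizes 67, 18 bp.

67 bp, 18 bp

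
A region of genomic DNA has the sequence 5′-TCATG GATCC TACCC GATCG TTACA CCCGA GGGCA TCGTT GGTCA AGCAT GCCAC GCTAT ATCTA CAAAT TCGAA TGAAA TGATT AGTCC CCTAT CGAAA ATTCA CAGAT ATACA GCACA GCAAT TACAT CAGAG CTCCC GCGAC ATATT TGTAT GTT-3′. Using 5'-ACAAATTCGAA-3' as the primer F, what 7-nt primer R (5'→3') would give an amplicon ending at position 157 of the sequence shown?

5'-ACATACA-3'

The forward primer binds at positions 65–75; the product's 3' end on the top strand is position 157.
The reverse primer anneals to the top strand over positions 151–157, i.e. to TGTATGT.
Its sequence written 5'→3' is the reverse complement: ACATACA.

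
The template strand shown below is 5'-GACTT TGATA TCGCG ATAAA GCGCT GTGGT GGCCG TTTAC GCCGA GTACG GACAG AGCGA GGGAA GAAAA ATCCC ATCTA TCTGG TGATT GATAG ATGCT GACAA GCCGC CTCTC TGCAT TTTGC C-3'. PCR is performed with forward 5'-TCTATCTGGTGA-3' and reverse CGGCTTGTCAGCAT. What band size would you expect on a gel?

The forward primer matches the template at positions 77–88.
Taking the reverse complement of CGGCTTGTCAGCAT gives ATGCTGACAAGCCG, found at positions 96–109 on the template; the primer anneals here to the top strand with its 3' end pointing upstream.
The product runs from position 77 to position 109, so its length is 109 − 77 + 1 = 33 bp.

33 bp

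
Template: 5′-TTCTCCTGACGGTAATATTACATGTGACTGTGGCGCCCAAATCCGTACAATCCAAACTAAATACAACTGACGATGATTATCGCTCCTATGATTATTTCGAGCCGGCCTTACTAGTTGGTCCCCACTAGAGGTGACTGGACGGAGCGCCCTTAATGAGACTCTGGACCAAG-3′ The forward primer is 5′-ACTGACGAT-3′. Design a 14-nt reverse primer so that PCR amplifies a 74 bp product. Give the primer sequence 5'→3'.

The forward primer binds at positions 66–74, so a 74 bp product ends at position 66 + 74 − 1 = 139.
The reverse primer anneals to the top strand over positions 126–139, i.e. to TAGAGGTGACTGGA.
Its sequence written 5'→3' is the reverse complement: TCCAGTCACCTCTA.

5'-TCCAGTCACCTCTA-3'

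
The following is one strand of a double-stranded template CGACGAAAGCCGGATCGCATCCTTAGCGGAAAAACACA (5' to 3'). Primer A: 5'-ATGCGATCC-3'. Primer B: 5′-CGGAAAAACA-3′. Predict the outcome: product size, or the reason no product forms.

No product — the primers' 3' ends point away from each other.

Primer A (ATGCGATCC) has reverse complement GGATCGCAT, which matches the top strand at positions 12–20; primer A anneals to the top strand there with its 3' end pointing upstream toward position 12.
Primer B (CGGAAAAACA) matches the top strand directly at positions 27–36; it anneals to the bottom strand with its 3' end pointing downstream toward position 36.
The 3' ends diverge (primer A extends toward position 1, primer B toward position 38), so the primers never converge on a shared product.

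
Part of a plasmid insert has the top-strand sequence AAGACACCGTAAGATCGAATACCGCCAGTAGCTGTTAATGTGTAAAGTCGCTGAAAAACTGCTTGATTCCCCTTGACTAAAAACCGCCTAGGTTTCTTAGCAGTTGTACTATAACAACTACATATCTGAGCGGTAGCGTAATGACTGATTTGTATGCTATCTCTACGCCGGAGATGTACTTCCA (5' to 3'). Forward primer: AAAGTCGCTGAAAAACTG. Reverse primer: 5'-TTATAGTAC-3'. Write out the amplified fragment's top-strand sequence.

The forward primer matches the template at positions 44–61.
The reverse primer's reverse complement is GTACTATAA, which matches the template at positions 106–114.
The product is the template from position 44 through 114 (71 bp).

5'-AAAGTCGCTGAAAAACTGCTTGATTCCCCTTGACTAAAAACCGCCTAGGTTTCTTAGCAGTTGTACTATAA-3'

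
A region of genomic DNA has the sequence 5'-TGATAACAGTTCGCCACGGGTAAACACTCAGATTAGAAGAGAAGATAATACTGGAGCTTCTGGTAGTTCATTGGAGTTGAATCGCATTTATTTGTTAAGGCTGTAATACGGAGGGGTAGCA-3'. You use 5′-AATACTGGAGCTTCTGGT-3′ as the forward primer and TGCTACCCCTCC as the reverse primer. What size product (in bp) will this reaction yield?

75 bp

The forward primer matches the template at positions 47–64.
Taking the reverse complement of TGCTACCCCTCC gives GGAGGGGTAGCA, found at positions 110–121 on the template; the primer anneals here to the top strand with its 3' end pointing upstream.
The product runs from position 47 to position 121, so its length is 121 − 47 + 1 = 75 bp.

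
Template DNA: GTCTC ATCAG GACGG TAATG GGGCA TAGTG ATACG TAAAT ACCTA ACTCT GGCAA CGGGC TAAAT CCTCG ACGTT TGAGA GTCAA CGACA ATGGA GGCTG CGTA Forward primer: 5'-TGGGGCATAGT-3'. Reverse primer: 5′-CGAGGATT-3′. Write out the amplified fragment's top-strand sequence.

The forward primer matches the template at positions 19–29.
Taking the reverse complement of CGAGGATT gives AATCCTCG, found at positions 63–70 on the template; the primer anneals here to the top strand with its 3' end pointing upstream.
The product is the template from position 19 through 70 (52 bp).

5'-TGGGGCATAGTGATACGTAAATACCTAACTCTGGCAACGGGCTAAATCCTCG-3'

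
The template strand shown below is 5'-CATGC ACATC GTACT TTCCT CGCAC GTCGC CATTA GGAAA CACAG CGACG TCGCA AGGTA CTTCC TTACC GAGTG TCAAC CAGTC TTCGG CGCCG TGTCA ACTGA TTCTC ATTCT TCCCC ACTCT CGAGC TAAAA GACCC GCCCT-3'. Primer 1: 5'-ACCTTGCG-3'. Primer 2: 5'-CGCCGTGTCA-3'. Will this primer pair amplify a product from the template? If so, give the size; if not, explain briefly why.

Primer 1 (ACCTTGCG) has reverse complement CGCAAGGT, which matches the top strand at positions 52–59; primer 1 anneals to the top strand there with its 3' end pointing upstream toward position 52.
Primer 2 (CGCCGTGTCA) matches the top strand directly at positions 91–100; it anneals to the bottom strand with its 3' end pointing downstream toward position 100.
The 3' ends diverge (primer 1 extends toward position 1, primer 2 toward position 145), so the primers never converge on a shared product.

No product — the primers' 3' ends point away from each other.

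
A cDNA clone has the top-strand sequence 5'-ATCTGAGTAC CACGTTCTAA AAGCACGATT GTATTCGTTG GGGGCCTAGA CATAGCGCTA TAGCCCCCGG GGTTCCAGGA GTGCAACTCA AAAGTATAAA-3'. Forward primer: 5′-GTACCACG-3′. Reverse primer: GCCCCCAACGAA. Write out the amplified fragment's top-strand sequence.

Scanning the template, GTACCACG occurs at positions 7–14; this primer anneals to the bottom strand there with its 3' end pointing downstream.
Taking the reverse complement of GCCCCCAACGAA gives TTCGTTGGGGGC, found at positions 34–45 on the template; the primer anneals here to the top strand with its 3' end pointing upstream.
The product is the template from position 7 through 45 (39 bp).

5'-GTACCACGTTCTAAAAGCACGATTGTATTCGTTGGGGGC-3'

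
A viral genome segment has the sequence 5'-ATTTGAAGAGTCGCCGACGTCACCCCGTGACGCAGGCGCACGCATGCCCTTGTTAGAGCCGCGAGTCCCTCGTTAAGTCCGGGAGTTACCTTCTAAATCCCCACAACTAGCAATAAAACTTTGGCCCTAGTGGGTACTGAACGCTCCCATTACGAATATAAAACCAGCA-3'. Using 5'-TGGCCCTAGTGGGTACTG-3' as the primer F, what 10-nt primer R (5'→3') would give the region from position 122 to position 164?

The product's 3' end on the top strand is position 164.
The reverse primer anneals to the top strand over positions 155–164, i.e. to AATATAAAAC.
Its sequence written 5'→3' is the reverse complement: GTTTTATATT.

5'-GTTTTATATT-3'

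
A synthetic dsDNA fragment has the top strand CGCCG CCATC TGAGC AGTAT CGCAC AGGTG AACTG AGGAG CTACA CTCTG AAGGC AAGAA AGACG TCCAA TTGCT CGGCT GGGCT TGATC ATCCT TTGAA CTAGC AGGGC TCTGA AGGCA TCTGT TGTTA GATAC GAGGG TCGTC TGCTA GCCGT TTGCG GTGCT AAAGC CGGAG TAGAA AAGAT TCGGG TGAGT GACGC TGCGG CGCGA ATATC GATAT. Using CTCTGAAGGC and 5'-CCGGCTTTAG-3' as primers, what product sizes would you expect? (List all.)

The forward primer CTCTGAAGGC matches the top strand at positions 46–55, 110–119.
The reverse primer's reverse complement is CTAAAGCCGG, matching at positions 164–173.
Each forward site pairs with the reverse site to give a product ending at position 173: sizes 128, 64 bp.

128 bp, 64 bp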